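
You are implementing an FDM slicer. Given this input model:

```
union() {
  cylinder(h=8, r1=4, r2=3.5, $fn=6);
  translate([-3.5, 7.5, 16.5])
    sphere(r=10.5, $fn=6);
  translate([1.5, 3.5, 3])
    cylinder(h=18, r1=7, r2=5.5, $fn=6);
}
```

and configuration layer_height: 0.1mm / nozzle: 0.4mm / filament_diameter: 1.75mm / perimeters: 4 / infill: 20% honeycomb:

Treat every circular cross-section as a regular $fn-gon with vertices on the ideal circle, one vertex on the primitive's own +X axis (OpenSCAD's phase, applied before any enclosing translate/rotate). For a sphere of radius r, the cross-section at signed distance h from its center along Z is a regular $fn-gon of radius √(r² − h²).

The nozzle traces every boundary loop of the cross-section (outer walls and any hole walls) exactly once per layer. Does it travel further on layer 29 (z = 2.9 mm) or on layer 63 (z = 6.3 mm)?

Layer 29 (z = 2.9): the cone: at t=0.362 of its height the radius interpolates to r₁+(r₂−r₁)t = 3.819, giving a regular 6-gon of that circumradius (perimeter = 2·6·3.819·sin(180°/6) = 22.91 mm); the sphere at (-3.5, 7.5) is not intersected at this z (|z−center|=13.600 > r=10.5); the cone at (1.5, 3.5) is not intersected at this z (z outside [3, 21]); Taking the union: only the cone is present, so the union is just that shape — boundary = 22.91 mm. So its perimeter = 22.91 mm. Layer 63 (z = 6.3): the cone (r1=4→r2=3.5) has section circumradius 3.606 here — a regular 6-gon (perimeter = 2·6·3.606·sin(180°/6) = 21.64 mm); the sphere at (-3.5, 7.5): section is a regular 6-gon, circumradius = √(r²−h²) = √(10.5²−10.2²) = 2.492 (perimeter = 2·6·2.492·sin(180°/6) = 14.95 mm); the cone at (1.5, 3.5): at t=0.183 of its height the radius interpolates to r₁+(r₂−r₁)t = 6.725, giving a regular 6-gon of that circumradius (perimeter = 2·6·6.725·sin(180°/6) = 40.35 mm); Merging all regions: the regions partially overlap (shared area 35.23 mm²), so the edge portions inside another operand are dropped and the merged outline is re-measured after clipping — boundary = 45.92 mm. So its perimeter = 45.92 mm. Layer 63 is larger (45.92 vs 22.91 mm).

layer 63 (z = 6.3 mm)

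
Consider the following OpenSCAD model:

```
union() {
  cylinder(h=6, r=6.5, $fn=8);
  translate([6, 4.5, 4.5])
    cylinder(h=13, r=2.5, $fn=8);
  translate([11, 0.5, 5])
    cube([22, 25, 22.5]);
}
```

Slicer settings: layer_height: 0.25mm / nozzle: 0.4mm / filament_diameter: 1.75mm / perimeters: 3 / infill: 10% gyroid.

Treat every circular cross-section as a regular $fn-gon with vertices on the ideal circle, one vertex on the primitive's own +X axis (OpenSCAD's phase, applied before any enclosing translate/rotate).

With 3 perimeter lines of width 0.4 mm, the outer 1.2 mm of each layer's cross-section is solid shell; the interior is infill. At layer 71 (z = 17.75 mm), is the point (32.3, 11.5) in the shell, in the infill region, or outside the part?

At z = 17.75 mm: the cylinder is not intersected at this z (z outside [0, 6]); the cylinder at (6, 4.5) does not reach this height (z outside [4.5, 17.5]); the cube at (11, 0.5) (footprint 22×25) is included at this height; Merging all regions: only the 22×25 cube at (11, 0.5) is present, so the union is just that shape — 1 connected region. Overall, the cross-section is a single solid region. The nearest boundary edge runs (33.00, 0.50)→(33.00, 25.50); distance from the point to it = 0.70 mm. The point is inside the cross-section, 0.70 mm from the nearest boundary — within the 1.2 mm shell band (3 × 0.4).

shell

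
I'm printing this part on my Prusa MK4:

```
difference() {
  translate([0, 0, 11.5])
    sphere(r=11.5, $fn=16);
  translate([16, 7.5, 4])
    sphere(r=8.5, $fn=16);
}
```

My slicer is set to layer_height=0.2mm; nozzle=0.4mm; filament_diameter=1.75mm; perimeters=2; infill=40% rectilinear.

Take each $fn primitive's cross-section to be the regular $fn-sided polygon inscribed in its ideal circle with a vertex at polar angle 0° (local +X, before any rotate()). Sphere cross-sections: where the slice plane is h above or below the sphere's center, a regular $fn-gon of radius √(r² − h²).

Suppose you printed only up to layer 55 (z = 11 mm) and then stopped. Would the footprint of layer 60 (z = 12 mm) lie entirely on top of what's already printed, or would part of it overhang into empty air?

entirely on top

Compare the two slices. At z = 11: the sphere: section is a regular 16-gon, circumradius = √(r²−h²) = √(11.5²−0.5²) = 11.489 (area = (16/2)·11.489²·sin(360°/16) = 404.11 mm²); the r=8.5 sphere at (16, 7.5) slices to a regular 16-gon of circumradius 4.822 (√(r²−h²) with h=7 from center) (area = (16/2)·4.822²·sin(360°/16) = 71.18 mm²); Subtracting the remaining from the first: starting from the r=11.5 sphere (404.11 mm²), the r=8.5 sphere at (16, 7.5) misses the remaining region (no effect) — area = 404.11 mm². At z = 12: the r=11.5 sphere slices to a regular 16-gon of circumradius 11.489 (√(r²−h²) with h=0.5 from center) (area = (16/2)·11.489²·sin(360°/16) = 404.11 mm²); the sphere at (16, 7.5): section is a regular 16-gon, circumradius = √(r²−h²) = √(8.5²−8²) = 2.872 (area = (16/2)·2.872²·sin(360°/16) = 25.26 mm²); Taking the first minus the rest: starting from the r=11.5 sphere (404.11 mm²), the r=8.5 sphere at (16, 7.5) misses the remaining region (no effect) — area = 404.11 mm². Checking containment: the cross-section at z = 12 is a subset of the cross-section at z = 11.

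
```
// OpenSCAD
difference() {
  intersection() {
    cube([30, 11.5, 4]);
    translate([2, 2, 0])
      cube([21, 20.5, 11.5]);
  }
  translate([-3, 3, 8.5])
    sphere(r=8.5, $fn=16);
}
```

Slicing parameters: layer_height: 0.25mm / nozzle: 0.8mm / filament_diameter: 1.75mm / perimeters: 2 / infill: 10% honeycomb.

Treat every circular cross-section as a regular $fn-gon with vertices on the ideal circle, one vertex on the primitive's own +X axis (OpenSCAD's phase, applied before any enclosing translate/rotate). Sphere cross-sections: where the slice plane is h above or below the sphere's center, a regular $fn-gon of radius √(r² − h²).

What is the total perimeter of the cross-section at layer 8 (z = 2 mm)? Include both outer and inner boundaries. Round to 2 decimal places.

At z = 2 mm: the cube (footprint 30×11.5) is included at this height (perimeter 83.00 mm); the 21×20.5 cube at (2, 2) contributes its full rectangle (perimeter 83.00 mm); After intersecting: the 21×20.5 cube at (2, 2) partially overlaps the 30×11.5 cube; clipping to the common part keeps 199.50 mm² — boundary = 61.00 mm; the r=8.5 sphere at (-3, 3) slices to a regular 16-gon of circumradius 5.477 (√(r²−h²) with h=6.5 from center) (perimeter = 2·16·5.477·sin(180°/16) = 34.19 mm); Subtracting the remaining from the first: starting from the result so far, the r=8.5 sphere at (-3, 3) partially overlaps it — only the 0.94 mm² overlap (of its 91.84 mm²) is removed, clipping the outline — boundary = 60.80 mm. Overall, the cross-section is a single solid region. Total boundary length (outer) = 60.80 mm.

60.80 mm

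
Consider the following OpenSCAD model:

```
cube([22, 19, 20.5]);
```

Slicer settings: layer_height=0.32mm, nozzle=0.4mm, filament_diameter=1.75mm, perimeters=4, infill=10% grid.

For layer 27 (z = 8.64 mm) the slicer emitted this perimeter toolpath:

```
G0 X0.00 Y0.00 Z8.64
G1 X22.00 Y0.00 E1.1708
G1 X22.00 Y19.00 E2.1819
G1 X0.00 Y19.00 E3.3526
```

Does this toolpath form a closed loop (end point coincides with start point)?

no

Start point (G0): (0.00, 0.00). End point (last G1): the path does not return to the start — open.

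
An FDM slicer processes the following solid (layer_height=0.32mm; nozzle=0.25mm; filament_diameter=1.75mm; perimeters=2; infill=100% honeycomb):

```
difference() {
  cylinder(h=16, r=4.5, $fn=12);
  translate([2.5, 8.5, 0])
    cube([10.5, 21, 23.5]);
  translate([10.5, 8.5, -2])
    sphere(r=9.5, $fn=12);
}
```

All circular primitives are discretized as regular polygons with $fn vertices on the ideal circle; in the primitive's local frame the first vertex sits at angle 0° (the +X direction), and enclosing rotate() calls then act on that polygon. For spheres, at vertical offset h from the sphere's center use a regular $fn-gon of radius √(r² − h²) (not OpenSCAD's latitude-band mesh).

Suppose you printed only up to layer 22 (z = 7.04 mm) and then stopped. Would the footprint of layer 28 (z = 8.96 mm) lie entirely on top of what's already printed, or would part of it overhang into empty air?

Compare the two slices. At z = 7.04: the r=4.5 cylinder contributes a regular 12-gon of circumradius 4.5 (area = (12/2)·4.500²·sin(360°/12) = 60.75 mm²); the cube at (2.5, 8.5) is present — its section is the full 10.5×21 rectangle (area 220.50 mm²); the sphere at (10.5, 8.5): section is a regular 12-gon, circumradius = √(r²−h²) = √(9.5²−9.04²) = 2.920 (area = (12/2)·2.920²·sin(360°/12) = 25.59 mm²); After the difference (first − rest): starting from the r=4.5 cylinder (60.75 mm²), the 10.5×21 cube at (2.5, 8.5) misses the remaining region (no effect); the r=9.5 sphere at (10.5, 8.5) misses the remaining region (no effect) — area = 60.75 mm². At z = 8.96: the r=4.5 cylinder contributes a regular 12-gon of circumradius 4.5 (area = (12/2)·4.500²·sin(360°/12) = 60.75 mm²); the 10.5×21 cube at (2.5, 8.5) contributes its full rectangle (area 220.50 mm²); the sphere at (10.5, 8.5) is not intersected at this z (|z−center|=10.960 > r=9.5); Subtracting the remaining from the first: starting from the r=4.5 cylinder (60.75 mm²), the 10.5×21 cube at (2.5, 8.5) misses the remaining region (no effect) — area = 60.75 mm². Checking containment: the cross-section at z = 8.96 is a subset of the cross-section at z = 7.04.

entirely on top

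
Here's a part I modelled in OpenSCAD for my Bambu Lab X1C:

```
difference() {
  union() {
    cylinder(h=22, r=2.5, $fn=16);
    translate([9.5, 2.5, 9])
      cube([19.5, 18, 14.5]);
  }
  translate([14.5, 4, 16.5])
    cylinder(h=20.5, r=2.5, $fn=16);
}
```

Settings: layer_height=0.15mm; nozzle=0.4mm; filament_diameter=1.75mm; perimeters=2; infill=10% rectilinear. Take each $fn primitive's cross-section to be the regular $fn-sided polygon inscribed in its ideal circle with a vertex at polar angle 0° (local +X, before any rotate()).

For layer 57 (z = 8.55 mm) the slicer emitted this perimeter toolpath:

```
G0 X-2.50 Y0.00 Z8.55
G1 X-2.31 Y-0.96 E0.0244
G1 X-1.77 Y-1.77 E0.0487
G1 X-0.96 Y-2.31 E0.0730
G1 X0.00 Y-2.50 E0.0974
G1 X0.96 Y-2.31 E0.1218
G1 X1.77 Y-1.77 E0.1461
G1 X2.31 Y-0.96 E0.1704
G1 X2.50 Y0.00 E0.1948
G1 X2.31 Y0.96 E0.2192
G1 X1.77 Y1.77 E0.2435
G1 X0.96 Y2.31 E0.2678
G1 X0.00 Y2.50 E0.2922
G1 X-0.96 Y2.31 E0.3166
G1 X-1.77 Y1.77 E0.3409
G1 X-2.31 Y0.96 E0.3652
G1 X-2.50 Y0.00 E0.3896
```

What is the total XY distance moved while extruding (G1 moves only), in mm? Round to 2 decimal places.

Sum the Euclidean lengths of each G1 segment: total = 15.62 mm.

15.62 mm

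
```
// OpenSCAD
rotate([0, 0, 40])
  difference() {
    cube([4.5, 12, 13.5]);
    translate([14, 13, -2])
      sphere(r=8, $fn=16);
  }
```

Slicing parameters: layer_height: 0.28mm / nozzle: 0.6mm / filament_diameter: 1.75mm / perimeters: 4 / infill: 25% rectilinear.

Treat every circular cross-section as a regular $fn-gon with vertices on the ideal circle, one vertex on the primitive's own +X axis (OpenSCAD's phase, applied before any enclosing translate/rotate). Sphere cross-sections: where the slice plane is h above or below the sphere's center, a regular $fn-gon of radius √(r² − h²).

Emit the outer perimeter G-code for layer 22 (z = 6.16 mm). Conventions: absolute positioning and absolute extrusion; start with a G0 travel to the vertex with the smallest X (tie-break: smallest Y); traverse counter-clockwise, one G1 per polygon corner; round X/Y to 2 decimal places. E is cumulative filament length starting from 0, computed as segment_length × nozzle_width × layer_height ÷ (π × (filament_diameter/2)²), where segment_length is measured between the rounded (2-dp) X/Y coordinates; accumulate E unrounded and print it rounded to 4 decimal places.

At z = 6.16 mm: the cube is present — its section is the full 4.5×12 rectangle; the sphere at (14, 13) does not reach this height (|z−center|=8.160 > r=8); Taking the first minus the rest: none of the subtracted shapes is present at this height, so the 4.5×12 cube is unchanged — 1 connected region; (rotated 40° about Z; rotation is an isometry so areas/perimeters/island counts are preserved). The outline is a single polygon with 4 vertices. Extrusion per mm of travel: 0.6 × 0.28 / (π × 0.875²) = 0.069846. Accumulating E over each segment gives final E = 2.3053.

G0 X-7.71 Y9.19 Z6.16
G1 X0.00 Y0.00 E0.8379
G1 X3.45 Y2.89 E1.1522
G1 X-4.27 Y12.09 E1.9911
G1 X-7.71 Y9.19 E2.3053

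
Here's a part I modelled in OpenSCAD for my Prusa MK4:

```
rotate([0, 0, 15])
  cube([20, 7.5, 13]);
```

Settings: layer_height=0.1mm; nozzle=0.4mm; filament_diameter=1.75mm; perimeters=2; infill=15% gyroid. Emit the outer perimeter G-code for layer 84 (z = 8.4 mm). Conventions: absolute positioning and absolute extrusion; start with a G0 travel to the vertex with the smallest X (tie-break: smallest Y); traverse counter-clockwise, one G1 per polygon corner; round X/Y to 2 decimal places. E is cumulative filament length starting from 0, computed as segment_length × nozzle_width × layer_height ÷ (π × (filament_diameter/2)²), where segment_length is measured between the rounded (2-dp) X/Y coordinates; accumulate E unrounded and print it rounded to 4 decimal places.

At z = 8.4 mm: the 20×7.5 cube contributes its full rectangle; (rotated 15° about Z; rotation is an isometry so areas/perimeters/island counts are preserved). The outline is a single polygon with 4 vertices. Extrusion per mm of travel: 0.4 × 0.1 / (π × 0.875²) = 0.016630. Accumulating E over each segment gives final E = 0.9146.

G0 X-1.94 Y7.24 Z8.40
G1 X0.00 Y0.00 E0.1246
G1 X19.32 Y5.18 E0.4573
G1 X17.38 Y12.42 E0.5819
G1 X-1.94 Y7.24 E0.9146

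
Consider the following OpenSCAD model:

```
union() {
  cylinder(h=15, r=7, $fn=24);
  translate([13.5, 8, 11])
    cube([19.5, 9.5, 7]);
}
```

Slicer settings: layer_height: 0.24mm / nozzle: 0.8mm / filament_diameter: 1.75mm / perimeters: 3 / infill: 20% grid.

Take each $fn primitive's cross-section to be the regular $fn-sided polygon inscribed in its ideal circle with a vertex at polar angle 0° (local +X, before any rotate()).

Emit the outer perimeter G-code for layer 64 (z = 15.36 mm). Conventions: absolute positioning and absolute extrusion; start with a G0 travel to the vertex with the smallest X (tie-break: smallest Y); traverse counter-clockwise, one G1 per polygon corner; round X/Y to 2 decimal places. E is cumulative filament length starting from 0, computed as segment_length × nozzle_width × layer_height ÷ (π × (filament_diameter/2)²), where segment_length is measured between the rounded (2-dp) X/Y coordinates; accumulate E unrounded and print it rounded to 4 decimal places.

At z = 15.36 mm: the cylinder does not reach this height (z outside [0, 15]); the 19.5×9.5 cube at (13.5, 8) contributes its full rectangle; Merging all regions: only the 19.5×9.5 cube at (13.5, 8) is present, so the union is just that shape — 1 connected region. The outline is a single polygon with 4 vertices. Extrusion per mm of travel: 0.8 × 0.24 / (π × 0.875²) = 0.079824. Accumulating E over each segment gives final E = 4.6298.

G0 X13.50 Y8.00 Z15.36
G1 X33.00 Y8.00 E1.5566
G1 X33.00 Y17.50 E2.3149
G1 X13.50 Y17.50 E3.8715
G1 X13.50 Y8.00 E4.6298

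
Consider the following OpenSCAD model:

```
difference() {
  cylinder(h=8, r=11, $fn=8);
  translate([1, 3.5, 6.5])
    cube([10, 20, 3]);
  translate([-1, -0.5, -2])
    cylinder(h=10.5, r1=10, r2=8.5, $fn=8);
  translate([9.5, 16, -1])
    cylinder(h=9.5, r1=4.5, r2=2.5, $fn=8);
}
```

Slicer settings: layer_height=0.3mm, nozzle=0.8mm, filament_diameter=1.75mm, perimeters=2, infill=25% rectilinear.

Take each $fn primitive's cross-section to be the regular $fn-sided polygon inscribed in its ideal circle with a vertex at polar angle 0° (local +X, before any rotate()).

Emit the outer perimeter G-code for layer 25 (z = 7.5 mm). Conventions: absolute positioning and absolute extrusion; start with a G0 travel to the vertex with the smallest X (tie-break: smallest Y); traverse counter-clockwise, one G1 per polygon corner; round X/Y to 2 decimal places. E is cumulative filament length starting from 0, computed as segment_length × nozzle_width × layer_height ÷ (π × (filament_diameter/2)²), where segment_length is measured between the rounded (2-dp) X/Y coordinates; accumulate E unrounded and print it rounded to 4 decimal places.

At z = 7.5 mm: the r=11 cylinder gives a regular 8-gon of circumradius 11 (constant along its height); the cube at (1, 3.5) (footprint 10×20) is included at this height; the cone at (-1, -0.5) contributes a regular 8-gon of circumradius 8.643 (interpolated between r1=10 and r2=8.5 at t=0.905); the cone at (9.5, 16): at t=0.895 of its height the radius interpolates to r₁+(r₂−r₁)t = 2.711, giving a regular 8-gon of that circumradius; Taking the first minus the rest: starting from the r=11 cylinder, the 10×20 cube at (1, 3.5) partially overlaps it — only the 42.30 mm² overlap (of its 200.00 mm²) is removed, clipping the outline; the cone at (-1, -0.5) partially overlaps it — only the 198.18 mm² overlap (of its 211.28 mm²) is removed, clipping the outline; the cone at (9.5, 16) misses the remaining region (no effect) — 1 connected region. The outline is a single polygon with 18 vertices. Extrusion per mm of travel: 0.8 × 0.3 / (π × 0.875²) = 0.099780. Accumulating E over each segment gives final E = 10.8162.

G0 X-11.00 Y0.00 Z7.50
G1 X-7.78 Y-7.78 E0.8402
G1 X0.00 Y-11.00 E1.6803
G1 X7.78 Y-7.78 E2.5205
G1 X11.00 Y0.00 E3.3606
G1 X9.55 Y3.50 E3.7386
G1 X5.99 Y3.50 E4.0938
G1 X7.64 Y-0.50 E4.5256
G1 X5.11 Y-6.61 E5.1854
G1 X-1.00 Y-9.14 E5.8453
G1 X-7.11 Y-6.61 E6.5052
G1 X-9.64 Y-0.50 E7.1650
G1 X-7.11 Y5.61 E7.8249
G1 X-1.00 Y8.14 E8.4847
G1 X1.00 Y7.31 E8.7008
G1 X1.00 Y10.59 E9.0281
G1 X0.00 Y11.00 E9.1359
G1 X-7.78 Y7.78 E9.9761
G1 X-11.00 Y0.00 E10.8162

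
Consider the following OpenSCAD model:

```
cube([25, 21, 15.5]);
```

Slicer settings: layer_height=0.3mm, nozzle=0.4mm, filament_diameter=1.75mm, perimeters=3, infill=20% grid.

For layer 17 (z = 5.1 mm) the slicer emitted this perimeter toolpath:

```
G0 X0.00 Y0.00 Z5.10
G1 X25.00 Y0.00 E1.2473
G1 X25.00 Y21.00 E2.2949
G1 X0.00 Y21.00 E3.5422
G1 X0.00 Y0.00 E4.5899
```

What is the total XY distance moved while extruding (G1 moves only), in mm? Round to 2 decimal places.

92.00 mm

Sum the Euclidean lengths of each G1 segment: total = 92.00 mm.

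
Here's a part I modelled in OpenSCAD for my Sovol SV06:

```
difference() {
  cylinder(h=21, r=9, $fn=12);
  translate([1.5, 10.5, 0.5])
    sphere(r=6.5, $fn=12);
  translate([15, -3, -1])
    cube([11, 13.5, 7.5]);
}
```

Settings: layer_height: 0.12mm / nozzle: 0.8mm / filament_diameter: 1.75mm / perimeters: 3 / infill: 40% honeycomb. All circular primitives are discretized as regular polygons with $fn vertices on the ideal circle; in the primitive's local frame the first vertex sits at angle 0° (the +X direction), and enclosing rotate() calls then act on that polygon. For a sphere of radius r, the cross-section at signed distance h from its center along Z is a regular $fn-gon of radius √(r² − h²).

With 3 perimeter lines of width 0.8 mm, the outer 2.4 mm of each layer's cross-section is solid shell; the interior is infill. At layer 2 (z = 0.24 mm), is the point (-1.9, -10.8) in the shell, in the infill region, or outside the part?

outside

At z = 0.24 mm: the cylinder: section is a regular 12-gon, circumradius r=9; the r=6.5 sphere at (1.5, 10.5) contributes a regular 12-gon of circumradius √(6.5²−0.26²) = 6.495; the cube at (15, -3) (footprint 11×13.5) is included at this height; Subtracting the remaining from the first: starting from the r=9 cylinder, the r=6.5 sphere at (1.5, 10.5) partially overlaps it — only the 33.11 mm² overlap (of its 126.55 mm²) is removed, clipping the outline; the 11×13.5 cube at (15, -3) misses the remaining region (no effect) — 1 connected region. Overall, the cross-section is a single solid region. The nearest boundary edge runs (-0.00, -9.00)→(-4.50, -7.79); distance from the point to it = 2.23 mm. The point is not inside any of the regions above, so it lies outside the cross-section (2.23 mm from the nearest boundary).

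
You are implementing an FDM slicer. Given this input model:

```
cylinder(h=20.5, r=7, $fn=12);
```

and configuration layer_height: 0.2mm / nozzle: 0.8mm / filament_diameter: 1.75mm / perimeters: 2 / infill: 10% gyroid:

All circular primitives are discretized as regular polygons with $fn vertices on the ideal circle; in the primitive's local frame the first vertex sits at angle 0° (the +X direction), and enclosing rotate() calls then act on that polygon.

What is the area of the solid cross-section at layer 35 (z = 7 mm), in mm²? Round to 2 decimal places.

At z = 7 mm: the r=7 cylinder gives a regular 12-gon of circumradius 7 (constant along its height) (area = (12/2)·7.000²·sin(360°/12) = 147.00 mm²). Overall, the cross-section is a single solid region. Net area = 147.00 mm².

147.00 mm²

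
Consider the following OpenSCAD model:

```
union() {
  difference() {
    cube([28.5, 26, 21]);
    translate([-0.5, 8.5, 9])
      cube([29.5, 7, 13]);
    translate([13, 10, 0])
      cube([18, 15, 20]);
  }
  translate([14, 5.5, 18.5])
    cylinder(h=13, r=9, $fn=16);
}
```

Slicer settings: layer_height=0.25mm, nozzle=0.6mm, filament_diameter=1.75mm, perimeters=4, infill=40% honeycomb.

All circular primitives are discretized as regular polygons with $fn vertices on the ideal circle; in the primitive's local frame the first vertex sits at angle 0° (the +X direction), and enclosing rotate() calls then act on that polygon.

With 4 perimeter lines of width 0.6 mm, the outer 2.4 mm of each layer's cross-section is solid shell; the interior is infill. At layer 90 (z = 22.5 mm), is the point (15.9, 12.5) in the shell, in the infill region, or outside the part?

shell

At z = 22.5 mm: the cube is absent (z outside [0, 21]); the cube at (-0.5, 8.5) is not intersected at this z (z outside [9, 22]); the cube at (13, 10) is not intersected at this z (z outside [0, 20]); After the difference (first − rest): the first operand is absent here, so nothing remains; the r=9 cylinder at (14, 5.5) gives a regular 16-gon of circumradius 9 (constant along its height); Combining (union): only the r=9 cylinder at (14, 5.5) is present, so the union is just that shape — 1 connected region. Overall, the cross-section is a single solid region. The nearest boundary edge runs (17.44, 13.81)→(14.00, 14.50); distance from the point to it = 1.59 mm. The point is inside the cross-section, 1.59 mm from the nearest boundary — within the 2.4 mm shell band (4 × 0.6).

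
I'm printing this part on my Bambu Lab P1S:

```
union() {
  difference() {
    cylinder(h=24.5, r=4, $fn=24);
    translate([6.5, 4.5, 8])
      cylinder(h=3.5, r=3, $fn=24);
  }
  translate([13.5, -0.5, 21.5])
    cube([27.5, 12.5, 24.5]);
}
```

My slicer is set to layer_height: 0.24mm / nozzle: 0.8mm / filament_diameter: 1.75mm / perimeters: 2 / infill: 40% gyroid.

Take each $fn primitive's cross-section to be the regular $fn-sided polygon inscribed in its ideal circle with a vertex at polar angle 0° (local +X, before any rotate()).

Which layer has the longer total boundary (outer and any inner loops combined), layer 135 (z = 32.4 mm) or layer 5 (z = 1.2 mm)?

layer 135 (z = 32.4 mm)

Layer 135 (z = 32.4): the cylinder is absent (z outside [0, 24.5]); the cylinder at (6.5, 4.5) is absent (z outside [8, 11.5]); After the difference (first − rest): the first operand is absent here, so nothing remains; the cube at (13.5, -0.5) is present — its section is the full 27.5×12.5 rectangle (perimeter 80.00 mm); Taking the union: only the 27.5×12.5 cube at (13.5, -0.5) is present, so the union is just that shape — boundary = 80.00 mm. So its perimeter = 80.00 mm. Layer 5 (z = 1.2): the r=4 cylinder gives a regular 24-gon of circumradius 4 (constant along its height) (perimeter = 2·24·4.000·sin(180°/24) = 25.06 mm); the cylinder at (6.5, 4.5) is not intersected at this z (z outside [8, 11.5]); Taking the first minus the rest: none of the subtracted shapes is present at this height, so the r=4 cylinder is unchanged — boundary = 25.06 mm; the cube at (13.5, -0.5) is not intersected at this z (z outside [21.5, 46]); Combining (union): only the result so far is present, so the union is just that shape — boundary = 25.06 mm. So its perimeter = 25.06 mm. Layer 135 is larger (80.00 vs 25.06 mm).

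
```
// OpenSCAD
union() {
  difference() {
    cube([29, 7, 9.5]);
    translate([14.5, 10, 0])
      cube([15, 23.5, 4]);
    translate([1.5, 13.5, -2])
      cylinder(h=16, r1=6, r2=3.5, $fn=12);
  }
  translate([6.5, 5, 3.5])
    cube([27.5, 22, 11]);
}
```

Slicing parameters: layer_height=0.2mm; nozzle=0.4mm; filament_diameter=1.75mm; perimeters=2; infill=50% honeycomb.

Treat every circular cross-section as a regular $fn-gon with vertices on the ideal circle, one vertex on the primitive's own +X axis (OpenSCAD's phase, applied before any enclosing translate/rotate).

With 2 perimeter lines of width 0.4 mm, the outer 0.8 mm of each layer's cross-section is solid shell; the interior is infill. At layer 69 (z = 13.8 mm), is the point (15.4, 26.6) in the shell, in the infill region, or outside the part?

shell

At z = 13.8 mm: the cube is absent (z outside [0, 9.5]); the cube at (14.5, 10) does not reach this height (z outside [0, 4]); the cone at (1.5, 13.5): at t=0.988 of its height the radius interpolates to r₁+(r₂−r₁)t = 3.531, giving a regular 12-gon of that circumradius; After the difference (first − rest): the first operand is absent here, so nothing remains; the cube at (6.5, 5) is present — its section is the full 27.5×22 rectangle; Merging all regions: only the 27.5×22 cube at (6.5, 5) is present, so the union is just that shape — 1 connected region. Overall, the cross-section is a single solid region. The nearest boundary edge runs (34.00, 27.00)→(6.50, 27.00); distance from the point to it = 0.40 mm. The point is inside the cross-section, 0.40 mm from the nearest boundary — within the 0.8 mm shell band (2 × 0.4).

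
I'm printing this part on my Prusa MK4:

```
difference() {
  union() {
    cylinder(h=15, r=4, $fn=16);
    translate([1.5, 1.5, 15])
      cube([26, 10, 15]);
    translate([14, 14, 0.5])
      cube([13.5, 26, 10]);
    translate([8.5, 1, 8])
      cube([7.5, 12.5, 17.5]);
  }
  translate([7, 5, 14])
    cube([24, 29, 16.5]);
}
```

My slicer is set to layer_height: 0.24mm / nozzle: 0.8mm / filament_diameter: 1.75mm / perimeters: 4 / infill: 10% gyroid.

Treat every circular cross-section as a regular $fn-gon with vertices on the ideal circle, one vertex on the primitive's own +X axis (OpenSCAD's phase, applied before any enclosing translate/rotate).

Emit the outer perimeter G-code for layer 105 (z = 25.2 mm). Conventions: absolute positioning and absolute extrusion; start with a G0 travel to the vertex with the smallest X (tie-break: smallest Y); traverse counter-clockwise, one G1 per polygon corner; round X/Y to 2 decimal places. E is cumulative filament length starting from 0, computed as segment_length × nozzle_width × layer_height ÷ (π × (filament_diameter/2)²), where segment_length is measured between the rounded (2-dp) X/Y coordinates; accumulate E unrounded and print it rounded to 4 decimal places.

At z = 25.2 mm: the cylinder is absent (z outside [0, 15]); the 26×10 cube at (1.5, 1.5) contributes its full rectangle; the cube at (14, 14) does not reach this height (z outside [0.5, 10.5]); the 7.5×12.5 cube at (8.5, 1) contributes its full rectangle; Combining (union): the regions partially overlap (shared area 75.00 mm²), so overlapping operands fuse into one piece — 1 connected region; the cube at (7, 5) is present — its section is the full 24×29 rectangle; After the difference (first − rest): starting from that combined region, the 24×29 cube at (7, 5) partially overlaps it — only the 148.25 mm² overlap (of its 696.00 mm²) is removed, clipping the outline — 1 connected region. The outline is a single polygon with 10 vertices. Extrusion per mm of travel: 0.8 × 0.24 / (π × 0.875²) = 0.079824. Accumulating E over each segment gives final E = 5.8272.

G0 X1.50 Y1.50 Z25.20
G1 X8.50 Y1.50 E0.5588
G1 X8.50 Y1.00 E0.5987
G1 X16.00 Y1.00 E1.1974
G1 X16.00 Y1.50 E1.2373
G1 X27.50 Y1.50 E2.1553
G1 X27.50 Y5.00 E2.4346
G1 X7.00 Y5.00 E4.0710
G1 X7.00 Y11.50 E4.5899
G1 X1.50 Y11.50 E5.0289
G1 X1.50 Y1.50 E5.8272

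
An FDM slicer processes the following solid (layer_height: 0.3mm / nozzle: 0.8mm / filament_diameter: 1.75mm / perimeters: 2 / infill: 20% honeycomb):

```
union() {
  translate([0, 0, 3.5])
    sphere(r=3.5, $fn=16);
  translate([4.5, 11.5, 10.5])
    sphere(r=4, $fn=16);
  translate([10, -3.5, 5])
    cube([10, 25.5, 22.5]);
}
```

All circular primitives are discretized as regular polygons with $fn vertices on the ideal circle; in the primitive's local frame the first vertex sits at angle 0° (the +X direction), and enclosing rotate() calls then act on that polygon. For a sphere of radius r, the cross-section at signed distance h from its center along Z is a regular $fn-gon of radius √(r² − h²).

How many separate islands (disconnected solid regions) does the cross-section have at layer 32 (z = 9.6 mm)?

2

At z = 9.6 mm: the sphere is not intersected at this z (|z−center|=6.100 > r=3.5); the sphere at (4.5, 11.5): section is a regular 16-gon, circumradius = √(r²−h²) = √(4²−0.9²) = 3.897; the 10×25.5 cube at (10, -3.5) contributes its full rectangle; Merging all regions: the 2 present regions are separate (no shared area or edge), so areas and boundary lengths simply add and each stays a separate island — 2 connected regions. Overall, the cross-section has 2 separate islands. Island count = 2.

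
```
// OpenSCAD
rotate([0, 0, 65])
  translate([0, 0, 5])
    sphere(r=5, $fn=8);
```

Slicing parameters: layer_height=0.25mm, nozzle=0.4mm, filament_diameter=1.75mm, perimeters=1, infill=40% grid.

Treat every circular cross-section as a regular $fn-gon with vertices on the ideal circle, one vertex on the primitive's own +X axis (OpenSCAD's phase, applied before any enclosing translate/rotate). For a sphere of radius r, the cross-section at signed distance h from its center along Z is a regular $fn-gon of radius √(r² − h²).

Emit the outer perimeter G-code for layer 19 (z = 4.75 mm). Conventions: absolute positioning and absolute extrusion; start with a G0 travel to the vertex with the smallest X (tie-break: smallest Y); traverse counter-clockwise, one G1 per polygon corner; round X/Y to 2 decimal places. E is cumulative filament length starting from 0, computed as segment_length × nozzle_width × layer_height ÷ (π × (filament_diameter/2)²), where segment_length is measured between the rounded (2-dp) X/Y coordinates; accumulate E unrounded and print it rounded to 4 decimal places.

At z = 4.75 mm: the sphere: section is a regular 8-gon, circumradius = √(r²−h²) = √(5²−0.25²) = 4.994; (rotated 65° about Z; rotation is an isometry so areas/perimeters/island counts are preserved). The outline is a single polygon with 8 vertices. Extrusion per mm of travel: 0.4 × 0.25 / (π × 0.875²) = 0.041575. Accumulating E over each segment gives final E = 1.2715.

G0 X-4.69 Y-1.71 Z4.75
G1 X-2.11 Y-4.53 E0.1589
G1 X1.71 Y-4.69 E0.3179
G1 X4.53 Y-2.11 E0.4768
G1 X4.69 Y1.71 E0.6357
G1 X2.11 Y4.53 E0.7946
G1 X-1.71 Y4.69 E0.9536
G1 X-4.53 Y2.11 E1.1125
G1 X-4.69 Y-1.71 E1.2715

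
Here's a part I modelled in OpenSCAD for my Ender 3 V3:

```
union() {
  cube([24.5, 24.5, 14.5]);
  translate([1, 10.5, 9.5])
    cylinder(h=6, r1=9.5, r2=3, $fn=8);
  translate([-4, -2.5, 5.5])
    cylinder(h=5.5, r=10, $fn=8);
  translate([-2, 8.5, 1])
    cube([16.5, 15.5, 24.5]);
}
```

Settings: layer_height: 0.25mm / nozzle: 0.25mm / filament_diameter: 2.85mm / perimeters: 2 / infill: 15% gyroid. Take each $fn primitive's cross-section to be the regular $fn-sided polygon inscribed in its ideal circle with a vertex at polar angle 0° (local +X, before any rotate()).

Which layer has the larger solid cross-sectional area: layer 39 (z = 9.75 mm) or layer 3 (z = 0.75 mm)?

layer 39 (z = 9.75 mm)

Layer 39 (z = 9.75): the cube is present — its section is the full 24.5×24.5 rectangle (area 600.25 mm²); the cone at (1, 10.5) (r1=9.5→r2=3) has section circumradius 9.229 here — a regular 8-gon (area = (8/2)·9.229²·sin(360°/8) = 240.92 mm²); the r=10 cylinder at (-4, -2.5) gives a regular 8-gon of circumradius 10 (constant along its height) (area = (8/2)·10.000²·sin(360°/8) = 282.84 mm²); the cube at (-2, 8.5) (footprint 16.5×15.5) is included at this height (area 255.75 mm²); Merging all regions: the regions partially overlap — summed areas 1379.76 mm² minus the doubly-counted overlap 427.87 mm² gives 951.89 mm² — area = 951.89 mm². So its area = 951.89 mm². Layer 3 (z = 0.75): the cube (footprint 24.5×24.5) is included at this height (area 600.25 mm²); the cone at (1, 10.5) is absent (z outside [9.5, 15.5]); the cylinder at (-4, -2.5) is absent (z outside [5.5, 11]); the cube at (-2, 8.5) is absent (z outside [1, 25.5]); Taking the union: only the 24.5×24.5 cube is present, so the union is just that shape — area = 600.25 mm². So its area = 600.25 mm². Layer 39 is larger (951.89 vs 600.25 mm²).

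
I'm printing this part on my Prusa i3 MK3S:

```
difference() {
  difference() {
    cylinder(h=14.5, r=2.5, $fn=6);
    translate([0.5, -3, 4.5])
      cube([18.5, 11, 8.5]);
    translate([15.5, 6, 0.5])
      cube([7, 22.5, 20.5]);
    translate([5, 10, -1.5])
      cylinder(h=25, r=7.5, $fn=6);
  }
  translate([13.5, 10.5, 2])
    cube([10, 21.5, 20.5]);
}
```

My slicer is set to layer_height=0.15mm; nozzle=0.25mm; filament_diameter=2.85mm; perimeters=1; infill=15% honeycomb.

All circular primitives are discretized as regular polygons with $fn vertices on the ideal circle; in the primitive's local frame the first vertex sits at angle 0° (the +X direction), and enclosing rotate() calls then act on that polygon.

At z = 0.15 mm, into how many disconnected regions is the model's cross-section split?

1

At z = 0.15 mm: the r=2.5 cylinder contributes a regular 6-gon of circumradius 2.5; the cube at (0.5, -3) does not reach this height (z outside [4.5, 13]); the cube at (15.5, 6) is absent (z outside [0.5, 21]); the r=7.5 cylinder at (5, 10) gives a regular 6-gon of circumradius 7.5 (constant along its height); Taking the first minus the rest: starting from the r=2.5 cylinder, the r=7.5 cylinder at (5, 10) misses the remaining region (no effect) — 1 connected region; the cube at (13.5, 10.5) does not reach this height (z outside [2, 22.5]); Taking the first minus the rest: none of the subtracted shapes is present at this height, so the result so far is unchanged — 1 connected region. The result has 1 disconnected region.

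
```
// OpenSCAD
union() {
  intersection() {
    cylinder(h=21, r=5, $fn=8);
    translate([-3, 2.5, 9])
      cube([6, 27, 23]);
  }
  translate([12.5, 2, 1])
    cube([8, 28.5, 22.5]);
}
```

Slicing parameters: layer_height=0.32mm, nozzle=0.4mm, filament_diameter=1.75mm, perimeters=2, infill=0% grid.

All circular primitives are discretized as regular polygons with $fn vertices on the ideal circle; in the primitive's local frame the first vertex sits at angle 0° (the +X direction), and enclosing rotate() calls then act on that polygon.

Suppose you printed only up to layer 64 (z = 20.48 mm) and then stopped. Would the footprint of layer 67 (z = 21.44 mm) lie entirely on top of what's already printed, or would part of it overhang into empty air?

Compare the two slices. At z = 20.48: the cylinder: section is a regular 8-gon, circumradius r=5 (area = (8/2)·5.000²·sin(360°/8) = 70.71 mm²); the cube at (-3, 2.5) (footprint 6×27) is included at this height (area 162.00 mm²); Taking the intersection: the 6×27 cube at (-3, 2.5) partially overlaps the r=5 cylinder; clipping to the common part keeps 11.27 mm² — area = 11.27 mm²; the cube at (12.5, 2) (footprint 8×28.5) is included at this height (area 228.00 mm²); Taking the union: the 2 present regions are separate (no shared area or edge), so areas and boundary lengths simply add and each stays a separate island — area = 239.27 mm². At z = 21.44: the cylinder does not reach this height (z outside [0, 21]); the cube at (-3, 2.5) (footprint 6×27) is included at this height (area 162.00 mm²); Keeping only the common overlap: at least one operand is absent at this height, so nothing remains; the cube at (12.5, 2) (footprint 8×28.5) is included at this height (area 228.00 mm²); Taking the union: only the 8×28.5 cube at (12.5, 2) is present, so the union is just that shape — area = 228.00 mm². Checking containment: the cross-section at z = 21.44 is a subset of the cross-section at z = 20.48.

entirely on top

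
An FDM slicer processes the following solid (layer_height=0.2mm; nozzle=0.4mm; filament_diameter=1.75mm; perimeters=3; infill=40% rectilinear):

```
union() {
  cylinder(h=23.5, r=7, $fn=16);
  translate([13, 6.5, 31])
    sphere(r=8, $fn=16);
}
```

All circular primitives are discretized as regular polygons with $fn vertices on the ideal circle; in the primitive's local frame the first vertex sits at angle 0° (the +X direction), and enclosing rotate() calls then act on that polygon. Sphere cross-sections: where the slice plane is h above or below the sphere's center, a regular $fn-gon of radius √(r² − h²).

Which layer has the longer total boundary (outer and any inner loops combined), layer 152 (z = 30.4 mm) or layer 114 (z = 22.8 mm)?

Layer 152 (z = 30.4): the cylinder does not reach this height (z outside [0, 23.5]); the r=8 sphere at (13, 6.5) contributes a regular 16-gon of circumradius √(8²−0.6²) = 7.977 (perimeter = 2·16·7.977·sin(180°/16) = 49.80 mm); Merging all regions: only the r=8 sphere at (13, 6.5) is present, so the union is just that shape — boundary = 49.80 mm. So its perimeter = 49.80 mm. Layer 114 (z = 22.8): the cylinder: section is a regular 16-gon, circumradius r=7 (perimeter = 2·16·7.000·sin(180°/16) = 43.70 mm); the sphere at (13, 6.5) does not reach this height (|z−center|=8.200 > r=8); Combining (union): only the r=7 cylinder is present, so the union is just that shape — boundary = 43.70 mm. So its perimeter = 43.70 mm. Layer 152 is larger (49.80 vs 43.70 mm).

layer 152 (z = 30.4 mm)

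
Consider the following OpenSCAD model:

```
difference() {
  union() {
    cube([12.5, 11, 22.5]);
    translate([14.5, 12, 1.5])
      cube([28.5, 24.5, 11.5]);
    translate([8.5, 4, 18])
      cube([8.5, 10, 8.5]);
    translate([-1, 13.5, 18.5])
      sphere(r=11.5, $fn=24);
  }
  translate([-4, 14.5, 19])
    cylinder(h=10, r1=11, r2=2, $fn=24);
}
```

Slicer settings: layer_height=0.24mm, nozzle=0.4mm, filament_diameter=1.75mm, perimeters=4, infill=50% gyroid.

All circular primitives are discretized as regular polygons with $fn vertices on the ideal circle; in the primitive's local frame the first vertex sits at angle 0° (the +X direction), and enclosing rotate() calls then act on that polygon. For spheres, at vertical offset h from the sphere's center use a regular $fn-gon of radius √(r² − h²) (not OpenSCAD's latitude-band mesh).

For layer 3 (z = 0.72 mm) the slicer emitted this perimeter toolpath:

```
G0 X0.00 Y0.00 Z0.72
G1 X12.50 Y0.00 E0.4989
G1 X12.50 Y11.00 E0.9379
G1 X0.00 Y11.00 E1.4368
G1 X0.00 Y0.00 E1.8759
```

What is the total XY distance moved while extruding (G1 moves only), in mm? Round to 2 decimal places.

Sum the Euclidean lengths of each G1 segment: total = 47.00 mm.

47.00 mm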